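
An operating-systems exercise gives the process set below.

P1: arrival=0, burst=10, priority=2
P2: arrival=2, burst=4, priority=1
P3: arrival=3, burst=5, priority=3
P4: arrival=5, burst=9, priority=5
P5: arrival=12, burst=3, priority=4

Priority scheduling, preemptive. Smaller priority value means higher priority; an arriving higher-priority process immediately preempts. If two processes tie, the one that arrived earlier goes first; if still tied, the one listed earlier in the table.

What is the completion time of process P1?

14

Gantt: | P1 0-2 | P2 2-6 | P1 6-14 | P3 14-19 | P5 19-22 | P4 22-31 |
Completion: P1=14  P2=6  P3=19  P4=31  P5=22
Turnaround (C−A): P1=14  P2=4  P3=16  P4=26  P5=10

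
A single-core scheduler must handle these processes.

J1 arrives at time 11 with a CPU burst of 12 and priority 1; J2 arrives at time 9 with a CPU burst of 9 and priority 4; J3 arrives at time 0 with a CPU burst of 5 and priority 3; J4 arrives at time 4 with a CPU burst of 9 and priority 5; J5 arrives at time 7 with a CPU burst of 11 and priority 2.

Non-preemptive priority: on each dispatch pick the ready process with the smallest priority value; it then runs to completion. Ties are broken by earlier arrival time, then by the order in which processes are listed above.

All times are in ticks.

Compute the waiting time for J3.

Schedule: | J3 0-5 | J4 5-14 | J1 14-26 | J5 26-37 | J2 37-46 |
Completion: J1=26  J2=46  J3=5  J4=14  J5=37
Waiting(J3) = turnaround − burst = 5 − 5 = 0

0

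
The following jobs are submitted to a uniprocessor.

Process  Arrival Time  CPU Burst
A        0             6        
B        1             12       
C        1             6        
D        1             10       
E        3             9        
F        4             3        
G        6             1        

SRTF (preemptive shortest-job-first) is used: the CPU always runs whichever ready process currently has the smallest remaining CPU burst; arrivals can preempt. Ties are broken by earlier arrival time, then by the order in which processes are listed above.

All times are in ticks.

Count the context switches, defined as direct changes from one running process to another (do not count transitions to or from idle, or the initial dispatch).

6

Gantt: | A 0-6 | G 6-7 | F 7-10 | C 10-16 | E 16-25 | D 25-35 | B 35-47 |
Completion: A=6  B=47  C=16  D=35  E=25  F=10  G=7
Turnaround (C−A): A=6  B=46  C=15  D=34  E=22  F=6  G=1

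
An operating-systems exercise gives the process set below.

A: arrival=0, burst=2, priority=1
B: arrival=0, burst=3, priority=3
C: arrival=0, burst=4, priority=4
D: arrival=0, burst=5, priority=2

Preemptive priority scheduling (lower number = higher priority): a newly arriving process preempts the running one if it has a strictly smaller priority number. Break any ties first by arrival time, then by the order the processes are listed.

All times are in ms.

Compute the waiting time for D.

2

Gantt: | A 0-2 | D 2-7 | B 7-10 | C 10-14 |
Completion: A=2  B=10  C=14  D=7
Waiting(D) = turnaround − burst = 7 − 5 = 2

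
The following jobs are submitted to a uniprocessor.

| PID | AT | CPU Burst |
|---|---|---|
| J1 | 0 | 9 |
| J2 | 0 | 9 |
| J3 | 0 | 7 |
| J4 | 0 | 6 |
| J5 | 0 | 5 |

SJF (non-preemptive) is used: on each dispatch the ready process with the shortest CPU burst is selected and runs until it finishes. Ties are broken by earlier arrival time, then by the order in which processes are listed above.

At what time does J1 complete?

Schedule: | J5 0-5 | J4 5-11 | J3 11-18 | J1 18-27 | J2 27-36 |
Completion: J1=27  J2=36  J3=18  J4=11  J5=5
Turnaround (C−A): J1=27  J2=36  J3=18  J4=11  J5=5

27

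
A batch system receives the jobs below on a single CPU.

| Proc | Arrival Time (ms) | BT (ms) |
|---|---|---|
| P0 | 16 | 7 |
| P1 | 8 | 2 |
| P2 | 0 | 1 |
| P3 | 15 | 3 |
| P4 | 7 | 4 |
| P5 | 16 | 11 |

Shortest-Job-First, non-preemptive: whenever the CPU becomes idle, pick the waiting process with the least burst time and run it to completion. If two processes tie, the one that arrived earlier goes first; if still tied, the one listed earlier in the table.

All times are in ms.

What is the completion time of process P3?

18

Timeline: | P2 0-1 | idle 1-7 | P4 7-11 | P1 11-13 | idle 13-15 | P3 15-18 | P0 18-25 | P5 25-36 |
Completion: P0=25  P1=13  P2=1  P3=18  P4=11  P5=36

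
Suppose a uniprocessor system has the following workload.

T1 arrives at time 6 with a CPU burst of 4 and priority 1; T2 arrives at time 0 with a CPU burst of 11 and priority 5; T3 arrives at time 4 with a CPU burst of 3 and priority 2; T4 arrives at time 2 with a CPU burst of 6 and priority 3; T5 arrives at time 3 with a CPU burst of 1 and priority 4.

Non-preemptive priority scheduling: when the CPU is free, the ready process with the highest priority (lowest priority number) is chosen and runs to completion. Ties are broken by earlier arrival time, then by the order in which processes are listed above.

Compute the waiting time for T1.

5

Timeline: | T2 0-11 | T1 11-15 | T3 15-18 | T4 18-24 | T5 24-25 |
Completion: T1=15  T2=11  T3=18  T4=24  T5=25
Waiting(T1) = turnaround − burst = 9 − 4 = 5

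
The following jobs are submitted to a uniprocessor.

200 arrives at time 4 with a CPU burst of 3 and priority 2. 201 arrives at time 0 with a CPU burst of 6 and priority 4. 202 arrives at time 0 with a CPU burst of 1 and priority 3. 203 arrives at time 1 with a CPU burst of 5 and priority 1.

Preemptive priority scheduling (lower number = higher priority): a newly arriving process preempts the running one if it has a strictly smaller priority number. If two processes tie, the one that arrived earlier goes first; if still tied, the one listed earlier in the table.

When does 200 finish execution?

9

Timeline: | 202 0-1 | 203 1-6 | 200 6-9 | 201 9-15 |
Completion: 200=9  201=15  202=1  203=6
Turnaround (C−A): 200=5  201=15  202=1  203=5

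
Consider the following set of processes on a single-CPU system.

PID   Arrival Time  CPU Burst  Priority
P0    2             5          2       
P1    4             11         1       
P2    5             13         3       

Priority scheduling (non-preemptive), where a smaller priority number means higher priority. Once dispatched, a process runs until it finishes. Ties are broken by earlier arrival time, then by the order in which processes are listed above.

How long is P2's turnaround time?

26

Timeline: | idle 0-2 | P0 2-7 | P1 7-18 | P2 18-31 |
Completion: P0=7  P1=18  P2=31
Turnaround (C−A): P0=5  P1=14  P2=26
Turnaround(P2) = completion − arrival = 31 − 5 = 26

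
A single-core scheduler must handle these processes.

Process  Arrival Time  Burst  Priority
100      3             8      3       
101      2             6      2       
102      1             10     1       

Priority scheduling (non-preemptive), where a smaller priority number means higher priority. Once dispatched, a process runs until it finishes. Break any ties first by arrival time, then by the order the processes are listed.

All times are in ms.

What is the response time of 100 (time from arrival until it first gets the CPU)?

Timeline: | idle 0-1 | 102 1-11 | 101 11-17 | 100 17-25 |
Completion: 100=25  101=17  102=11
Turnaround (C−A): 100=22  101=15  102=10
Response(100) = first start − arrival = 17 − 3 = 14

14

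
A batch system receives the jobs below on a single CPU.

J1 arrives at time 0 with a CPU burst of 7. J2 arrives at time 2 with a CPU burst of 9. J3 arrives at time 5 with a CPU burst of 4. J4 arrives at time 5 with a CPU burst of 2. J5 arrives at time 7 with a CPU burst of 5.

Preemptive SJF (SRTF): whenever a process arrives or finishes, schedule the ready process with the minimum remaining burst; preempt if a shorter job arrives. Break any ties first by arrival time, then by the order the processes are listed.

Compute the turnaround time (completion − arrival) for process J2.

Schedule: | J1 0-7 | J4 7-9 | J3 9-13 | J5 13-18 | J2 18-27 |
Completion: J1=7  J2=27  J3=13  J4=9  J5=18
Turnaround (C−A): J1=7  J2=25  J3=8  J4=4  J5=11
Turnaround(J2) = completion − arrival = 27 − 2 = 25

25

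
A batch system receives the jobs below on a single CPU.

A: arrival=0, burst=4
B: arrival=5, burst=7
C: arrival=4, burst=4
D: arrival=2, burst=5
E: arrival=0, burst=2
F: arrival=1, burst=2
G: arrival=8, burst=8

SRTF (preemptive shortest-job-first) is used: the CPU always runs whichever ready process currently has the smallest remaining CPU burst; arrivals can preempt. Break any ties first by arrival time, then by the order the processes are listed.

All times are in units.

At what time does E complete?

Timeline: | E 0-2 | F 2-4 | A 4-8 | C 8-12 | D 12-17 | B 17-24 | G 24-32 |
Completion: A=8  B=24  C=12  D=17  E=2  F=4  G=32
Turnaround (C−A): A=8  B=19  C=8  D=15  E=2  F=3  G=24

2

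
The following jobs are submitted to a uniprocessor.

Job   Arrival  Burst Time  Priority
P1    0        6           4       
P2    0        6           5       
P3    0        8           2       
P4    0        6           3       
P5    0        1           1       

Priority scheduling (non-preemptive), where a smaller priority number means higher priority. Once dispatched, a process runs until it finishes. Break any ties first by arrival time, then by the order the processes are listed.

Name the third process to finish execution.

P4

Gantt: | P5 0-1 | P3 1-9 | P4 9-15 | P1 15-21 | P2 21-27 |
Completion: P1=21  P2=27  P3=9  P4=15  P5=1
Finish order: P5 → P3 → P4 → P1 → P2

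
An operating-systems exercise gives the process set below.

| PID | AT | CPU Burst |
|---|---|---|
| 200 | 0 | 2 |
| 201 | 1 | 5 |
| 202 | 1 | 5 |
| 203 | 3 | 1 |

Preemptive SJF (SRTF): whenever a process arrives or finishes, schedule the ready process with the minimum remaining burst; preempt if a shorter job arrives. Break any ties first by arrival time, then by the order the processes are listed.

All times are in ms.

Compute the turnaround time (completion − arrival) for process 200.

2

Gantt: | 200 0-2 | 201 2-3 | 203 3-4 | 201 4-8 | 202 8-13 |
Completion: 200=2  201=8  202=13  203=4
Turnaround(200) = completion − arrival = 2 − 0 = 2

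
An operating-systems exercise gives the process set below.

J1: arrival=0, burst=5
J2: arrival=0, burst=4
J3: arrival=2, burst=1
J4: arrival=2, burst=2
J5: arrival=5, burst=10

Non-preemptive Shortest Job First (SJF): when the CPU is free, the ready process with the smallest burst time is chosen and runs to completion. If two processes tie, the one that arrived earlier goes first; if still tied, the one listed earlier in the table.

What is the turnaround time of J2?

4

Schedule: | J2 0-4 | J3 4-5 | J4 5-7 | J1 7-12 | J5 12-22 |
Completion: J1=12  J2=4  J3=5  J4=7  J5=22
Turnaround (C−A): J1=12  J2=4  J3=3  J4=5  J5=17
Turnaround(J2) = completion − arrival = 4 − 0 = 4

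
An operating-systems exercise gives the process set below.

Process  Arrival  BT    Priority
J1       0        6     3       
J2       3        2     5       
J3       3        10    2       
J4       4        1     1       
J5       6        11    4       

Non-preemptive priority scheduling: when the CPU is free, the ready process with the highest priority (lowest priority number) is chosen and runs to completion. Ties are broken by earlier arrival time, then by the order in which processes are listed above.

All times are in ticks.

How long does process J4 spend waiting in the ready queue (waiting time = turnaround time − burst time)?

2

Gantt: | J1 0-6 | J4 6-7 | J3 7-17 | J5 17-28 | J2 28-30 |
Completion: J1=6  J2=30  J3=17  J4=7  J5=28
Turnaround (C−A): J1=6  J2=27  J3=14  J4=3  J5=22
Waiting(J4) = turnaround − burst = 3 − 1 = 2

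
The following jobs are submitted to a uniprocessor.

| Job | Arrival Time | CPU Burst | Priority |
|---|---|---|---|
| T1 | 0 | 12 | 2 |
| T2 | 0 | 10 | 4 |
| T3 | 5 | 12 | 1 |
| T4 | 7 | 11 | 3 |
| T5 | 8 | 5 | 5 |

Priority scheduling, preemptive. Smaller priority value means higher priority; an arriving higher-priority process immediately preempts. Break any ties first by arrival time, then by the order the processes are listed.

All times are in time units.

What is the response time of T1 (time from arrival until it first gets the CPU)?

Schedule: | T1 0-5 | T3 5-17 | T1 17-24 | T4 24-35 | T2 35-45 | T5 45-50 |
Completion: T1=24  T2=45  T3=17  T4=35  T5=50
Turnaround (C−A): T1=24  T2=45  T3=12  T4=28  T5=42
Response(T1) = first start − arrival = 0 − 0 = 0

0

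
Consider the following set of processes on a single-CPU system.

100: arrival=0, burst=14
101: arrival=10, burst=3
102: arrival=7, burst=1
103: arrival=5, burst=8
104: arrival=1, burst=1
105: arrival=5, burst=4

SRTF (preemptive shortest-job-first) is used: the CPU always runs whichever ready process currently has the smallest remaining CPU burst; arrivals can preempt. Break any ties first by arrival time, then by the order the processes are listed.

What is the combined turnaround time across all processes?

57

Schedule: | 100 0-1 | 104 1-2 | 100 2-5 | 105 5-7 | 102 7-8 | 105 8-10 | 101 10-13 | 103 13-21 | 100 21-31 |
Completion: 100=31  101=13  102=8  103=21  104=2  105=10
Turnaround (C−A): 100=31  101=3  102=1  103=16  104=1  105=5
Turnaround = completion − arrival: 100=31, 101=3, 102=1, 103=16, 104=1, 105=5
Total turnaround = 31 + 3 + 1 + 16 + 1 + 5 = 57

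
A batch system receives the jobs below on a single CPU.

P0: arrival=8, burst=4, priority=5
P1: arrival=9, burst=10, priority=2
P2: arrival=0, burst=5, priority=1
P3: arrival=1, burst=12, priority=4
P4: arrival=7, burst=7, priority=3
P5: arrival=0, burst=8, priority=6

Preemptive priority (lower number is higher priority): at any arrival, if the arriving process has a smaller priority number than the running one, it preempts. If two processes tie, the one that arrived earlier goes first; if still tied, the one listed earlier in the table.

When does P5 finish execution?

Timeline: | P2 0-5 | P3 5-7 | P4 7-9 | P1 9-19 | P4 19-24 | P3 24-34 | P0 34-38 | P5 38-46 |
Completion: P0=38  P1=19  P2=5  P3=34  P4=24  P5=46
Turnaround (C−A): P0=30  P1=10  P2=5  P3=33  P4=17  P5=46

46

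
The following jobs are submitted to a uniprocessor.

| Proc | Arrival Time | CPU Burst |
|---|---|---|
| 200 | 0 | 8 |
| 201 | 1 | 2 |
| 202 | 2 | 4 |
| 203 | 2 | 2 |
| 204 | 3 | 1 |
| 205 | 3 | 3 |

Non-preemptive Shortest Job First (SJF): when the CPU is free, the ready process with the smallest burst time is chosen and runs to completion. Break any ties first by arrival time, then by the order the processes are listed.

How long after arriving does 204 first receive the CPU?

5

Timeline: | 200 0-8 | 204 8-9 | 201 9-11 | 203 11-13 | 205 13-16 | 202 16-20 |
Completion: 200=8  201=11  202=20  203=13  204=9  205=16
Turnaround (C−A): 200=8  201=10  202=18  203=11  204=6  205=13
Response(204) = first start − arrival = 8 − 3 = 5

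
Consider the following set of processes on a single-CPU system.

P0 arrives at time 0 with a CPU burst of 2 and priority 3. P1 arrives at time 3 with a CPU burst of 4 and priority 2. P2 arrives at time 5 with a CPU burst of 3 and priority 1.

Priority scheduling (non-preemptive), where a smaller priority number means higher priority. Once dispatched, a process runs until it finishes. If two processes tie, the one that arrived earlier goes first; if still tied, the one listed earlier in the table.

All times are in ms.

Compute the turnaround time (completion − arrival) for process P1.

Gantt: | P0 0-2 | idle 2-3 | P1 3-7 | P2 7-10 |
Completion: P0=2  P1=7  P2=10
Turnaround (C−A): P0=2  P1=4  P2=5
Turnaround(P1) = completion − arrival = 7 − 3 = 4

4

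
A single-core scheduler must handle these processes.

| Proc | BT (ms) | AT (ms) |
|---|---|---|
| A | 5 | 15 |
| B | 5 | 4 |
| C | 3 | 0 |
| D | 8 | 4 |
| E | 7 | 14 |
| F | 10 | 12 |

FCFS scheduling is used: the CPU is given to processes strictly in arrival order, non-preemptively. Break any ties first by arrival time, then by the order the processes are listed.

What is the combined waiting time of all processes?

42

Schedule: | C 0-3 | idle 3-4 | B 4-9 | D 9-17 | F 17-27 | E 27-34 | A 34-39 |
Completion: A=39  B=9  C=3  D=17  E=34  F=27
Waiting = turnaround − burst: A=19, B=0, C=0, D=5, E=13, F=5
Total waiting = 19 + 0 + 0 + 5 + 13 + 5 = 42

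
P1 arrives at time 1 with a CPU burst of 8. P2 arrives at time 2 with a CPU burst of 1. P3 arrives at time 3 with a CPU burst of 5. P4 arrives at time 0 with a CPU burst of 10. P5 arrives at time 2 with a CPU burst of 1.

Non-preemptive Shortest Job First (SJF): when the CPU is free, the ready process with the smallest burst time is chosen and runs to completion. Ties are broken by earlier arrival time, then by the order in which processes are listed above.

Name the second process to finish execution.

Gantt: | P4 0-10 | P2 10-11 | P5 11-12 | P3 12-17 | P1 17-25 |
Completion: P1=25  P2=11  P3=17  P4=10  P5=12
Turnaround (C−A): P1=24  P2=9  P3=14  P4=10  P5=10
Finish order: P4 → P2 → P5 → P3 → P1

P2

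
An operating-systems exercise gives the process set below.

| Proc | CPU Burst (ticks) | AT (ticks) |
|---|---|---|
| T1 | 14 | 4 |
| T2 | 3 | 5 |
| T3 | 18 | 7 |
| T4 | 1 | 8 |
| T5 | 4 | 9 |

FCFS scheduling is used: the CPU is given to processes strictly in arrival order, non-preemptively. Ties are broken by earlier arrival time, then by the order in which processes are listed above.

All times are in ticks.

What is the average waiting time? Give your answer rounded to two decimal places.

17.80

Gantt: | idle 0-4 | T1 4-18 | T2 18-21 | T3 21-39 | T4 39-40 | T5 40-44 |
Completion: T1=18  T2=21  T3=39  T4=40  T5=44
Waiting times: T1=0, T2=13, T3=14, T4=31, T5=31
Average waiting = (0+13+14+31+31) / 5 = 89/5 = 17.80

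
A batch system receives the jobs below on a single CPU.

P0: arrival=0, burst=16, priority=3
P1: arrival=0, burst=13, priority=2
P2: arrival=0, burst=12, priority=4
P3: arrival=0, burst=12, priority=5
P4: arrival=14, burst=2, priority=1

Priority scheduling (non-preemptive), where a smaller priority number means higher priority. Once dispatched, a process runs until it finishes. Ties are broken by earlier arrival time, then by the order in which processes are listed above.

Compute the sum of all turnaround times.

Timeline: | P1 0-13 | P0 13-29 | P4 29-31 | P2 31-43 | P3 43-55 |
Completion: P0=29  P1=13  P2=43  P3=55  P4=31
Turnaround (C−A): P0=29  P1=13  P2=43  P3=55  P4=17
Turnaround = completion − arrival: P0=29, P1=13, P2=43, P3=55, P4=17
Total turnaround = 29 + 13 + 43 + 55 + 17 = 157

157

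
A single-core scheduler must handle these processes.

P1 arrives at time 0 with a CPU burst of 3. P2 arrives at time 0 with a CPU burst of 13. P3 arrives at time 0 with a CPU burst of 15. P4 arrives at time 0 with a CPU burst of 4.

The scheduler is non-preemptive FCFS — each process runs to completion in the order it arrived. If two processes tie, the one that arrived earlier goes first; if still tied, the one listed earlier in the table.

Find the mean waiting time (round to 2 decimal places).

Gantt: | P1 0-3 | P2 3-16 | P3 16-31 | P4 31-35 |
Completion: P1=3  P2=16  P3=31  P4=35
Waiting times: P1=0, P2=3, P3=16, P4=31
Average waiting = (0+3+16+31) / 4 = 50/4 = 12.50

12.50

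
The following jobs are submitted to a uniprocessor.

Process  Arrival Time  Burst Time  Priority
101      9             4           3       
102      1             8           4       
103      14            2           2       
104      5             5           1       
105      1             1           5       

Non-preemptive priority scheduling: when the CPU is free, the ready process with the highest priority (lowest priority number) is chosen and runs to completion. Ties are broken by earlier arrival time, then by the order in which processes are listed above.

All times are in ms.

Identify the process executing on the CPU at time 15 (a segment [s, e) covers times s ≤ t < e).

103

Schedule: | idle 0-1 | 102 1-9 | 104 9-14 | 103 14-16 | 101 16-20 | 105 20-21 |
Completion: 101=20  102=9  103=16  104=14  105=21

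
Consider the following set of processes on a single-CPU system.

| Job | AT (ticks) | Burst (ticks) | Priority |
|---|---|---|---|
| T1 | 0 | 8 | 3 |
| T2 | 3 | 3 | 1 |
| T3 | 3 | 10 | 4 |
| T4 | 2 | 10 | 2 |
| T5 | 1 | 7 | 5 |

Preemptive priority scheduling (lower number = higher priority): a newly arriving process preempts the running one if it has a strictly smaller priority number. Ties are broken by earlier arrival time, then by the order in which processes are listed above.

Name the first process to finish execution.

Timeline: | T1 0-2 | T4 2-3 | T2 3-6 | T4 6-15 | T1 15-21 | T3 21-31 | T5 31-38 |
Completion: T1=21  T2=6  T3=31  T4=15  T5=38
Finish order: T2 → T4 → T1 → T3 → T5

T2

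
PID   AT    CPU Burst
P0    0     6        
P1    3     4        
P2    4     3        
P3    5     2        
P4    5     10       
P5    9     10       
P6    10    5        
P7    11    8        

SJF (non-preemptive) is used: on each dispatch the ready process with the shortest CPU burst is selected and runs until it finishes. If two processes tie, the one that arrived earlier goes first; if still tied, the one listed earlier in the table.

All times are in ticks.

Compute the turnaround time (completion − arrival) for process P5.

Schedule: | P0 0-6 | P3 6-8 | P2 8-11 | P1 11-15 | P6 15-20 | P7 20-28 | P4 28-38 | P5 38-48 |
Completion: P0=6  P1=15  P2=11  P3=8  P4=38  P5=48  P6=20  P7=28
Turnaround (C−A): P0=6  P1=12  P2=7  P3=3  P4=33  P5=39  P6=10  P7=17
Turnaround(P5) = completion − arrival = 48 − 9 = 39

39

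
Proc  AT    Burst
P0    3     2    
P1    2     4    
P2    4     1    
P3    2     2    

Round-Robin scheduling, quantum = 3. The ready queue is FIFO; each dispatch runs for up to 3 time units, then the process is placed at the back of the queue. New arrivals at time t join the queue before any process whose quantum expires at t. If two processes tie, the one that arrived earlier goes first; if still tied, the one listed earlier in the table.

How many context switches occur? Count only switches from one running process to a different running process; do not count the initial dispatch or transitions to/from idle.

4

Gantt: | idle 0-2 | P1 2-5 | P3 5-7 | P0 7-9 | P2 9-10 | P1 10-11 |
Completion: P0=9  P1=11  P2=10  P3=7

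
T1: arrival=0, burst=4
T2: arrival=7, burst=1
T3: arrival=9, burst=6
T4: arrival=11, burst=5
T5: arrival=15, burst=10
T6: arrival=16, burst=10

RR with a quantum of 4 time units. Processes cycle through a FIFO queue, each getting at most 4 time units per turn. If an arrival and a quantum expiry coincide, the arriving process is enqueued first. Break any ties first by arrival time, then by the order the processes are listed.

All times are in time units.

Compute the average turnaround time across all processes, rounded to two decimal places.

13.17

Timeline: | T1 0-4 | idle 4-7 | T2 7-8 | idle 8-9 | T3 9-13 | T4 13-17 | T3 17-19 | T5 19-23 | T6 23-27 | T4 27-28 | T5 28-32 | T6 32-36 | T5 36-38 | T6 38-40 |
Completion: T1=4  T2=8  T3=19  T4=28  T5=38  T6=40
Turnaround times: T1=4, T2=1, T3=10, T4=17, T5=23, T6=24
Average turnaround = (4+1+10+17+23+24) / 6 = 79/6 = 13.17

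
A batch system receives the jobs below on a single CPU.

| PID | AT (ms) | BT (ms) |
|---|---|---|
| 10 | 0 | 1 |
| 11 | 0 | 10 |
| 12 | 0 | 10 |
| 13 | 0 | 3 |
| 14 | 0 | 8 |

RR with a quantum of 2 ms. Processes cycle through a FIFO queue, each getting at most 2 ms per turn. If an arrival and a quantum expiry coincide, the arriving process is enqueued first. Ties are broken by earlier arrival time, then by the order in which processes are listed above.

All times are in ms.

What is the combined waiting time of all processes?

Timeline: | 10 0-1 | 11 1-3 | 12 3-5 | 13 5-7 | 14 7-9 | 11 9-11 | 12 11-13 | 13 13-14 | 14 14-16 | 11 16-18 | 12 18-20 | 14 20-22 | 11 22-24 | 12 24-26 | 14 26-28 | 11 28-30 | 12 30-32 |
Completion: 10=1  11=30  12=32  13=14  14=28
Turnaround (C−A): 10=1  11=30  12=32  13=14  14=28
Waiting = turnaround − burst: 10=0, 11=20, 12=22, 13=11, 14=20
Total waiting = 0 + 20 + 22 + 11 + 20 = 73

73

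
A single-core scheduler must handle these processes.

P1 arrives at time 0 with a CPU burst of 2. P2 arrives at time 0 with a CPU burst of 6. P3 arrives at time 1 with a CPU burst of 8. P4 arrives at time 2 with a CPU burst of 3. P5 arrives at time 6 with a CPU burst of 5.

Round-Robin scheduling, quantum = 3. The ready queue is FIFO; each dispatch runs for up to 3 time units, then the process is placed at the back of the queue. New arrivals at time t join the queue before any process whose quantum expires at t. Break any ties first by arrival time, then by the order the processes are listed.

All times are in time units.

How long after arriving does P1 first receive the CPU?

Timeline: | P1 0-2 | P2 2-5 | P3 5-8 | P4 8-11 | P2 11-14 | P5 14-17 | P3 17-20 | P5 20-22 | P3 22-24 |
Completion: P1=2  P2=14  P3=24  P4=11  P5=22
Turnaround (C−A): P1=2  P2=14  P3=23  P4=9  P5=16
Response(P1) = first start − arrival = 0 − 0 = 0

0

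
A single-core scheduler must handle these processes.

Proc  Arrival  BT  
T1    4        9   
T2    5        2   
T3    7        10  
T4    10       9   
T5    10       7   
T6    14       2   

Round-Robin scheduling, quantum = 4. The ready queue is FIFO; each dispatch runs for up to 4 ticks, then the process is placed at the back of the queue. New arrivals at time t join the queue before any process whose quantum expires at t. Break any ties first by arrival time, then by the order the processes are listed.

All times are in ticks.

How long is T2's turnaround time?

5

Timeline: | idle 0-4 | T1 4-8 | T2 8-10 | T3 10-14 | T1 14-18 | T4 18-22 | T5 22-26 | T6 26-28 | T3 28-32 | T1 32-33 | T4 33-37 | T5 37-40 | T3 40-42 | T4 42-43 |
Completion: T1=33  T2=10  T3=42  T4=43  T5=40  T6=28
Turnaround(T2) = completion − arrival = 10 − 5 = 5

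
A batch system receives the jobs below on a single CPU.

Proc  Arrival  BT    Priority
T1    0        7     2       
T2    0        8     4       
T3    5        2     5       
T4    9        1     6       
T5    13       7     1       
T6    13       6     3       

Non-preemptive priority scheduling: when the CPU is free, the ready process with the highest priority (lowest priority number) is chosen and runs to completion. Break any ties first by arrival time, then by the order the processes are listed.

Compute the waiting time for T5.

2

Gantt: | T1 0-7 | T2 7-15 | T5 15-22 | T6 22-28 | T3 28-30 | T4 30-31 |
Completion: T1=7  T2=15  T3=30  T4=31  T5=22  T6=28
Waiting(T5) = turnaround − burst = 9 − 7 = 2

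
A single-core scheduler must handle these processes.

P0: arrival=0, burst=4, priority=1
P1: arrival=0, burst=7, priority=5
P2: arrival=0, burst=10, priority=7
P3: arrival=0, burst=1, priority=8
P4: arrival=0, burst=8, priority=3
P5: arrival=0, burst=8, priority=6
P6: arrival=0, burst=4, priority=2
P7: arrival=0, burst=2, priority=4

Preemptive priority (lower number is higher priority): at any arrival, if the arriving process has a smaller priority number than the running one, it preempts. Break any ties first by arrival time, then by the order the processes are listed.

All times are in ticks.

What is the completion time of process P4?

16

Schedule: | P0 0-4 | P6 4-8 | P4 8-16 | P7 16-18 | P1 18-25 | P5 25-33 | P2 33-43 | P3 43-44 |
Completion: P0=4  P1=25  P2=43  P3=44  P4=16  P5=33  P6=8  P7=18
Turnaround (C−A): P0=4  P1=25  P2=43  P3=44  P4=16  P5=33  P6=8  P7=18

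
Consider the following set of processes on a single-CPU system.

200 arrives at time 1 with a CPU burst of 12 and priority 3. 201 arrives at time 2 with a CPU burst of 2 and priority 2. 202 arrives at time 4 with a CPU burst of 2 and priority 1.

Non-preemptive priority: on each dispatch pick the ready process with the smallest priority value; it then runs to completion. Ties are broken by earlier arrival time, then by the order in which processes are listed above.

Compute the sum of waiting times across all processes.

22

Schedule: | idle 0-1 | 200 1-13 | 202 13-15 | 201 15-17 |
Completion: 200=13  201=17  202=15
Turnaround (C−A): 200=12  201=15  202=11
Waiting = turnaround − burst: 200=0, 201=13, 202=9
Total waiting = 0 + 13 + 9 = 22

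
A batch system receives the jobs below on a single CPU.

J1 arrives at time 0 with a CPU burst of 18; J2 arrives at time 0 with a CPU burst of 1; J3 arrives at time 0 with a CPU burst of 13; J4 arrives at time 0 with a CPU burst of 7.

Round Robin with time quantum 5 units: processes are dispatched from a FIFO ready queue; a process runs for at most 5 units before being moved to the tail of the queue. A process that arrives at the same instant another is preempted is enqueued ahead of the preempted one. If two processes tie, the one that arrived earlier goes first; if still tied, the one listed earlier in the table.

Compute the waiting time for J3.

Schedule: | J1 0-5 | J2 5-6 | J3 6-11 | J4 11-16 | J1 16-21 | J3 21-26 | J4 26-28 | J1 28-33 | J3 33-36 | J1 36-39 |
Completion: J1=39  J2=6  J3=36  J4=28
Turnaround (C−A): J1=39  J2=6  J3=36  J4=28
Waiting(J3) = turnaround − burst = 36 − 13 = 23

23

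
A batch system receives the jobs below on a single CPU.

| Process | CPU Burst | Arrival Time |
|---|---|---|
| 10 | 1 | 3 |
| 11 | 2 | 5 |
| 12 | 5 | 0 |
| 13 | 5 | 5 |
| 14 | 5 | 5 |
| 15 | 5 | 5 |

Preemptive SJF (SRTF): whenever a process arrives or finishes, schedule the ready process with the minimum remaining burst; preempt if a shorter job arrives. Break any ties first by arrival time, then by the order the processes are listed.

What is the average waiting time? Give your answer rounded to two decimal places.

Gantt: | 12 0-3 | 10 3-4 | 12 4-6 | 11 6-8 | 13 8-13 | 14 13-18 | 15 18-23 |
Completion: 10=4  11=8  12=6  13=13  14=18  15=23
Turnaround (C−A): 10=1  11=3  12=6  13=8  14=13  15=18
Waiting times: 10=0, 11=1, 12=1, 13=3, 14=8, 15=13
Average waiting = (0+1+1+3+8+13) / 6 = 26/6 = 4.33

4.33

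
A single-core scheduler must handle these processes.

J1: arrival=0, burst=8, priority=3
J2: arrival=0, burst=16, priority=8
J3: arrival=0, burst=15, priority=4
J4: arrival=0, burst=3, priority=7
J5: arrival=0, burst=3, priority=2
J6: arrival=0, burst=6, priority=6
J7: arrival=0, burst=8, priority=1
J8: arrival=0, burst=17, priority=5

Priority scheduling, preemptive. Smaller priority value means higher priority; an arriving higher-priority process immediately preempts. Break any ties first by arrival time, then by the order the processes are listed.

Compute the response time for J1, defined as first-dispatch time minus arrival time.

Schedule: | J7 0-8 | J5 8-11 | J1 11-19 | J3 19-34 | J8 34-51 | J6 51-57 | J4 57-60 | J2 60-76 |
Completion: J1=19  J2=76  J3=34  J4=60  J5=11  J6=57  J7=8  J8=51
Response(J1) = first start − arrival = 11 − 0 = 11

11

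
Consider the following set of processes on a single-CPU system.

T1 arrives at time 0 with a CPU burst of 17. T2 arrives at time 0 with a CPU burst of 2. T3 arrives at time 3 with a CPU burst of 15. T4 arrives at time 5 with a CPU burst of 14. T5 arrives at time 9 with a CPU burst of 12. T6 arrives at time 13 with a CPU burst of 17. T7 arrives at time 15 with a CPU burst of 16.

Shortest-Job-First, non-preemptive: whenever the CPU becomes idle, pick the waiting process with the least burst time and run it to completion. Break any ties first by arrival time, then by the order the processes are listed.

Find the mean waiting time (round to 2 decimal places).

26.86

Timeline: | T2 0-2 | T1 2-19 | T5 19-31 | T4 31-45 | T3 45-60 | T7 60-76 | T6 76-93 |
Completion: T1=19  T2=2  T3=60  T4=45  T5=31  T6=93  T7=76
Turnaround (C−A): T1=19  T2=2  T3=57  T4=40  T5=22  T6=80  T7=61
Waiting times: T1=2, T2=0, T3=42, T4=26, T5=10, T6=63, T7=45
Average waiting = (2+0+42+26+10+63+45) / 7 = 188/7 = 26.86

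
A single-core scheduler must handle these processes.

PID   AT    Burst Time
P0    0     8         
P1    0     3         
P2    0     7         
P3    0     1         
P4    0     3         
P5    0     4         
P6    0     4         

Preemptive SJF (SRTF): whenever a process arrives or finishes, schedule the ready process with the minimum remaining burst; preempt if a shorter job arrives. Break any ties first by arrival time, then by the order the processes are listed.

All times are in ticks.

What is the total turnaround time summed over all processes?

Gantt: | P3 0-1 | P1 1-4 | P4 4-7 | P5 7-11 | P6 11-15 | P2 15-22 | P0 22-30 |
Completion: P0=30  P1=4  P2=22  P3=1  P4=7  P5=11  P6=15
Turnaround = completion − arrival: P0=30, P1=4, P2=22, P3=1, P4=7, P5=11, P6=15
Total turnaround = 30 + 4 + 22 + 1 + 7 + 11 + 15 = 90

90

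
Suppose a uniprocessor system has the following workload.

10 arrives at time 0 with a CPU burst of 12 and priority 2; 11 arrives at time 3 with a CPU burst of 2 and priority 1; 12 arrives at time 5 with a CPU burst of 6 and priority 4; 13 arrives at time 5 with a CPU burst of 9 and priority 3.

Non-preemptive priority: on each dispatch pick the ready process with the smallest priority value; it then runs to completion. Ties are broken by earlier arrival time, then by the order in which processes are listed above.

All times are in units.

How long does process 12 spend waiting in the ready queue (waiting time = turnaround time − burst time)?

18

Schedule: | 10 0-12 | 11 12-14 | 13 14-23 | 12 23-29 |
Completion: 10=12  11=14  12=29  13=23
Waiting(12) = turnaround − burst = 24 − 6 = 18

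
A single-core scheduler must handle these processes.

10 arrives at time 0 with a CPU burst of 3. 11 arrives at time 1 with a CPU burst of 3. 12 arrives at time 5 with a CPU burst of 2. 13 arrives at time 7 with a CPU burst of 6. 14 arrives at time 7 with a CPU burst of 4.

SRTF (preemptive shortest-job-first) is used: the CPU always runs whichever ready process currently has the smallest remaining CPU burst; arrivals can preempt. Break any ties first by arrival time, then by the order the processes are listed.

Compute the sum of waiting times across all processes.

Gantt: | 10 0-3 | 11 3-6 | 12 6-8 | 14 8-12 | 13 12-18 |
Completion: 10=3  11=6  12=8  13=18  14=12
Turnaround (C−A): 10=3  11=5  12=3  13=11  14=5
Waiting = turnaround − burst: 10=0, 11=2, 12=1, 13=5, 14=1
Total waiting = 0 + 2 + 1 + 5 + 1 = 9

9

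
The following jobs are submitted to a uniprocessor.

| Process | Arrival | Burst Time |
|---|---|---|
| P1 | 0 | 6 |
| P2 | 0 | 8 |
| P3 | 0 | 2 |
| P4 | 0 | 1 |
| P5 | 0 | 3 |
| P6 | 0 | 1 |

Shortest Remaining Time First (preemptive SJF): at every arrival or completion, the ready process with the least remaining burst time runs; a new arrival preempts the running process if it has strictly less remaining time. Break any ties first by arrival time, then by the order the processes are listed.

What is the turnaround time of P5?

7

Gantt: | P4 0-1 | P6 1-2 | P3 2-4 | P5 4-7 | P1 7-13 | P2 13-21 |
Completion: P1=13  P2=21  P3=4  P4=1  P5=7  P6=2
Turnaround (C−A): P1=13  P2=21  P3=4  P4=1  P5=7  P6=2
Turnaround(P5) = completion − arrival = 7 − 0 = 7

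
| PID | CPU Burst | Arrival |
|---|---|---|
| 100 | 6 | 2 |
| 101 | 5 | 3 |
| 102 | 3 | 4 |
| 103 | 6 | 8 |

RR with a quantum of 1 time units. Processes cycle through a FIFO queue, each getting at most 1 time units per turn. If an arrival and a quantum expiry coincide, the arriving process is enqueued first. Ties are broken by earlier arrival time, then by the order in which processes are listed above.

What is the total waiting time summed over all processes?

Schedule: | idle 0-2 | 100 2-3 | 101 3-4 | 100 4-5 | 102 5-6 | 101 6-7 | 100 7-8 | 102 8-9 | 101 9-10 | 103 10-11 | 100 11-12 | 102 12-13 | 101 13-14 | 103 14-15 | 100 15-16 | 101 16-17 | 103 17-18 | 100 18-19 | 103 19-22 |
Completion: 100=19  101=17  102=13  103=22
Turnaround (C−A): 100=17  101=14  102=9  103=14
Waiting = turnaround − burst: 100=11, 101=9, 102=6, 103=8
Total waiting = 11 + 9 + 6 + 8 = 34

34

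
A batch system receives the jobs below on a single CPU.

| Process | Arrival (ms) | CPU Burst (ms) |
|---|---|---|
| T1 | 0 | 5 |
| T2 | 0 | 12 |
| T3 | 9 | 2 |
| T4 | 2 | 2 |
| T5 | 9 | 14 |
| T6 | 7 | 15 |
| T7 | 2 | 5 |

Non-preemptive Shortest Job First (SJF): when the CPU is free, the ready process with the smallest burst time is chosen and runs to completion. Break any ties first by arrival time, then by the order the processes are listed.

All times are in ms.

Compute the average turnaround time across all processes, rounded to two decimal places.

18.57

Schedule: | T1 0-5 | T4 5-7 | T7 7-12 | T3 12-14 | T2 14-26 | T5 26-40 | T6 40-55 |
Completion: T1=5  T2=26  T3=14  T4=7  T5=40  T6=55  T7=12
Turnaround times: T1=5, T2=26, T3=5, T4=5, T5=31, T6=48, T7=10
Average turnaround = (5+26+5+5+31+48+10) / 7 = 130/7 = 18.57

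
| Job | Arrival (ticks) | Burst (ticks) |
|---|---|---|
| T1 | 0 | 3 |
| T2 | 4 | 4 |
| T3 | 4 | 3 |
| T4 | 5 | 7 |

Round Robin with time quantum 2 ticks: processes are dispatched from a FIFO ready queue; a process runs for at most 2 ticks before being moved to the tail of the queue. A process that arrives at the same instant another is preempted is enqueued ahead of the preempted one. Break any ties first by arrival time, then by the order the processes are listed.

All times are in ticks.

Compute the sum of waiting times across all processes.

16

Gantt: | T1 0-3 | idle 3-4 | T2 4-6 | T3 6-8 | T4 8-10 | T2 10-12 | T3 12-13 | T4 13-18 |
Completion: T1=3  T2=12  T3=13  T4=18
Waiting = turnaround − burst: T1=0, T2=4, T3=6, T4=6
Total waiting = 0 + 4 + 6 + 6 = 16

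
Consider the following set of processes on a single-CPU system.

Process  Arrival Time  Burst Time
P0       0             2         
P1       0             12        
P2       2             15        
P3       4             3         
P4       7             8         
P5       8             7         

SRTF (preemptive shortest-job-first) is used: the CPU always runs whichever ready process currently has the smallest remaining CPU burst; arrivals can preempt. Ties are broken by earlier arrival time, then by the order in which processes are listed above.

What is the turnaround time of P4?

8

Timeline: | P0 0-2 | P1 2-4 | P3 4-7 | P4 7-15 | P5 15-22 | P1 22-32 | P2 32-47 |
Completion: P0=2  P1=32  P2=47  P3=7  P4=15  P5=22
Turnaround (C−A): P0=2  P1=32  P2=45  P3=3  P4=8  P5=14
Turnaround(P4) = completion − arrival = 15 − 7 = 8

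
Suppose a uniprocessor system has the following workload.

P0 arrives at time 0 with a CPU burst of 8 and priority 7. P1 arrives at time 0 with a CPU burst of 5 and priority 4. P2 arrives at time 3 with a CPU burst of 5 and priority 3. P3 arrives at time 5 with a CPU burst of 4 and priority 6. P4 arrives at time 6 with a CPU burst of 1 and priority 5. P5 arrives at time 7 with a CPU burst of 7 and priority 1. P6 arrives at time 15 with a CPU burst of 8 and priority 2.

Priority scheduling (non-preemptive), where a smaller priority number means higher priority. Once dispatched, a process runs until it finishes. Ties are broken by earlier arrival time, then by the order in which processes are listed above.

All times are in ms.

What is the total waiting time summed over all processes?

Gantt: | P1 0-5 | P2 5-10 | P5 10-17 | P6 17-25 | P4 25-26 | P3 26-30 | P0 30-38 |
Completion: P0=38  P1=5  P2=10  P3=30  P4=26  P5=17  P6=25
Waiting = turnaround − burst: P0=30, P1=0, P2=2, P3=21, P4=19, P5=3, P6=2
Total waiting = 30 + 0 + 2 + 21 + 19 + 3 + 2 = 77

77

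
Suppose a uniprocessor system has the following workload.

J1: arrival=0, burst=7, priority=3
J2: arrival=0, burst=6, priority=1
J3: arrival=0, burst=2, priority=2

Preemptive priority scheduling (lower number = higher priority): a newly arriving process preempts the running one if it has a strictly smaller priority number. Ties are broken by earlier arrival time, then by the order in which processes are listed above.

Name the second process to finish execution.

J3

Schedule: | J2 0-6 | J3 6-8 | J1 8-15 |
Completion: J1=15  J2=6  J3=8
Finish order: J2 → J3 → J1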